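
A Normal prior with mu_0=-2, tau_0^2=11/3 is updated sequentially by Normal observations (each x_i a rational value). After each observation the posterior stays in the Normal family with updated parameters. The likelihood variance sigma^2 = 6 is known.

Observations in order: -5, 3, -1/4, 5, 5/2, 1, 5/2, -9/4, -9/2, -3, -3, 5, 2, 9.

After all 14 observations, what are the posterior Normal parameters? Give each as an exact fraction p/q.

obs 1: x=-5 → posterior Normal(-91/29, 66/29)
obs 2: x=3 → posterior Normal(-29/20, 33/20)
obs 3: x=-1/4 → posterior Normal(-81/68, 22/17)
obs 4: x=5 → posterior Normal(-23/248, 33/31)
obs 5: x=5/2 → posterior Normal(87/292, 66/73)
obs 6: x=1 → posterior Normal(131/336, 11/14)
obs 7: x=5/2 → posterior Normal(241/380, 66/95)
obs 8: x=-9/4 → posterior Normal(71/212, 33/53)
obs 9: x=-9/2 → posterior Normal(-14/117, 22/39)
obs 10: x=-3 → posterior Normal(-47/128, 33/64)
obs 11: x=-3 → posterior Normal(-80/139, 66/139)
obs 12: x=5 → posterior Normal(-1/6, 11/25)
obs 13: x=2 → posterior Normal(-3/161, 66/161)
obs 14: x=9 → posterior Normal(24/43, 33/86)

mu_0=24/43, tau_0^2=33/86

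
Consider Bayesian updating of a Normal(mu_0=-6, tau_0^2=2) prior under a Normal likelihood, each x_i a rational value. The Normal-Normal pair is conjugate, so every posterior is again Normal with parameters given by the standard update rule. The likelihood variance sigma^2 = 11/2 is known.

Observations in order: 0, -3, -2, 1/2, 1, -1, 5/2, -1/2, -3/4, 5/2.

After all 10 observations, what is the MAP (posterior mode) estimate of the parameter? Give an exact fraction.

obs 1: x=0 → posterior Normal(-22/5, 22/15)
obs 2: x=-3 → posterior Normal(-78/19, 22/19)
obs 3: x=-2 → posterior Normal(-86/23, 22/23)
obs 4: x=1/2 → posterior Normal(-28/9, 22/27)
obs 5: x=1 → posterior Normal(-80/31, 22/31)
obs 6: x=-1 → posterior Normal(-12/5, 22/35)
obs 7: x=5/2 → posterior Normal(-74/39, 22/39)
obs 8: x=-1/2 → posterior Normal(-76/43, 22/43)
obs 9: x=-3/4 → posterior Normal(-79/47, 22/47)
obs 10: x=5/2 → posterior Normal(-23/17, 22/51)

-23/17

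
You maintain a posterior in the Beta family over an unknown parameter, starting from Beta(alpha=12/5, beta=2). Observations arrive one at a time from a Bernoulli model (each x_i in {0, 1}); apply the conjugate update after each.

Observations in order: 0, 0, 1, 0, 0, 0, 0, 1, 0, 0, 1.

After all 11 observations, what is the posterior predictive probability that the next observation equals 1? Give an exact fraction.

obs 1: x=0 → posterior Beta(12/5, 3)
obs 2: x=0 → posterior Beta(12/5, 4)
obs 3: x=1 → posterior Beta(17/5, 4)
obs 4: x=0 → posterior Beta(17/5, 5)
obs 5: x=0 → posterior Beta(17/5, 6)
obs 6: x=0 → posterior Beta(17/5, 7)
obs 7: x=0 → posterior Beta(17/5, 8)
obs 8: x=1 → posterior Beta(22/5, 8)
obs 9: x=0 → posterior Beta(22/5, 9)
obs 10: x=0 → posterior Beta(22/5, 10)
obs 11: x=1 → posterior Beta(27/5, 10)

27/77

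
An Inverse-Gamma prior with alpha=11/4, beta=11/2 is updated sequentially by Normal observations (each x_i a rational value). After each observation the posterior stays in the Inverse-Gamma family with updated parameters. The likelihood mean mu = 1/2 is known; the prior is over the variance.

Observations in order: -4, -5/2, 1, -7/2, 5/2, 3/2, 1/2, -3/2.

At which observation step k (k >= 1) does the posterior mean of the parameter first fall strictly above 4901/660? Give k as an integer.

k = 4

obs 1: x=-4 → posterior Inverse-Gamma(13/4, 125/8)
obs 2: x=-5/2 → posterior Inverse-Gamma(15/4, 161/8)
obs 3: x=1 → posterior Inverse-Gamma(17/4, 81/4)
obs 4: x=-7/2 → posterior Inverse-Gamma(19/4, 113/4)
obs 5: x=5/2 → posterior Inverse-Gamma(21/4, 121/4)
obs 6: x=3/2 → posterior Inverse-Gamma(23/4, 123/4)
obs 7: x=1/2 → posterior Inverse-Gamma(25/4, 123/4)
obs 8: x=-3/2 → posterior Inverse-Gamma(27/4, 131/4)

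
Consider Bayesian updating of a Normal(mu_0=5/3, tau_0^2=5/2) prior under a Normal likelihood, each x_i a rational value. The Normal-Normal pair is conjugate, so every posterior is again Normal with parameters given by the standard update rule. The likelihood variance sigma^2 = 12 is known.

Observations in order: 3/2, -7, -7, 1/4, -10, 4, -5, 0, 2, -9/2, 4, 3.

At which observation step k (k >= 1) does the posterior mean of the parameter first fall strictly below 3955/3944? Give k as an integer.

k = 2

obs 1: x=3/2 → posterior Normal(95/58, 60/29)
obs 2: x=-7 → posterior Normal(25/68, 30/17)
obs 3: x=-7 → posterior Normal(-15/26, 20/13)
obs 4: x=1/4 → posterior Normal(-85/176, 15/11)
obs 5: x=-10 → posterior Normal(-285/196, 60/49)
obs 6: x=4 → posterior Normal(-205/216, 10/9)
obs 7: x=-5 → posterior Normal(-305/236, 60/59)
obs 8: x=0 → posterior Normal(-305/256, 15/16)
obs 9: x=2 → posterior Normal(-265/276, 20/23)
obs 10: x=-9/2 → posterior Normal(-355/296, 30/37)
obs 11: x=4 → posterior Normal(-275/316, 60/79)
obs 12: x=3 → posterior Normal(-215/336, 5/7)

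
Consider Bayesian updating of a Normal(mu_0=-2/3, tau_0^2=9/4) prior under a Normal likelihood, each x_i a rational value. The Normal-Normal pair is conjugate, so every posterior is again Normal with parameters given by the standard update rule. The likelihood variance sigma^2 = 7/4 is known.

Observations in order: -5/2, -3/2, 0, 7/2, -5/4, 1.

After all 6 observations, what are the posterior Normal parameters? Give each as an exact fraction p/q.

mu_0=-137/732, tau_0^2=63/244

obs 1: x=-5/2 → posterior Normal(-163/96, 63/64)
obs 2: x=-3/2 → posterior Normal(-122/75, 63/100)
obs 3: x=0 → posterior Normal(-61/51, 63/136)
obs 4: x=7/2 → posterior Normal(-55/258, 63/172)
obs 5: x=-5/4 → posterior Normal(-245/624, 63/208)
obs 6: x=1 → posterior Normal(-137/732, 63/244)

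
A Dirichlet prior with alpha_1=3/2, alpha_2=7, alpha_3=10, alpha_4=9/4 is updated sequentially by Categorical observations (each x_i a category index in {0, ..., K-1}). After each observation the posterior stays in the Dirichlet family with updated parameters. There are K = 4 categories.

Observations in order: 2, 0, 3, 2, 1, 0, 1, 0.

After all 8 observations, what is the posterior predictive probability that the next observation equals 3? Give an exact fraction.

obs 1: x=2 → posterior Dirichlet(3/2, 7, 11, 9/4)
obs 2: x=0 → posterior Dirichlet(5/2, 7, 11, 9/4)
obs 3: x=3 → posterior Dirichlet(5/2, 7, 11, 13/4)
obs 4: x=2 → posterior Dirichlet(5/2, 7, 12, 13/4)
obs 5: x=1 → posterior Dirichlet(5/2, 8, 12, 13/4)
obs 6: x=0 → posterior Dirichlet(7/2, 8, 12, 13/4)
obs 7: x=1 → posterior Dirichlet(7/2, 9, 12, 13/4)
obs 8: x=0 → posterior Dirichlet(9/2, 9, 12, 13/4)

13/115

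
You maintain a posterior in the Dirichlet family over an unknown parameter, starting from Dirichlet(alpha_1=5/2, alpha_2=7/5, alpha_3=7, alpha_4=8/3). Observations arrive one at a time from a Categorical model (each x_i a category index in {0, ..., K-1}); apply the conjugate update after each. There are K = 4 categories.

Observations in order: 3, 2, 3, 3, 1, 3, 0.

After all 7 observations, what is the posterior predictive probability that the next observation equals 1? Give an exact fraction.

72/617

obs 1: x=3 → posterior Dirichlet(5/2, 7/5, 7, 11/3)
obs 2: x=2 → posterior Dirichlet(5/2, 7/5, 8, 11/3)
obs 3: x=3 → posterior Dirichlet(5/2, 7/5, 8, 14/3)
obs 4: x=3 → posterior Dirichlet(5/2, 7/5, 8, 17/3)
obs 5: x=1 → posterior Dirichlet(5/2, 12/5, 8, 17/3)
obs 6: x=3 → posterior Dirichlet(5/2, 12/5, 8, 20/3)
obs 7: x=0 → posterior Dirichlet(7/2, 12/5, 8, 20/3)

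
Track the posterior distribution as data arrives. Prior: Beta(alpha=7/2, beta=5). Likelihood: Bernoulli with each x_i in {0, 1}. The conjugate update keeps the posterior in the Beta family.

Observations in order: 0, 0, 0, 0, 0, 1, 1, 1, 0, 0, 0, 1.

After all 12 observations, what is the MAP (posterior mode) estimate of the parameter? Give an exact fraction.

13/37

obs 1: x=0 → posterior Beta(7/2, 6)
obs 2: x=0 → posterior Beta(7/2, 7)
obs 3: x=0 → posterior Beta(7/2, 8)
obs 4: x=0 → posterior Beta(7/2, 9)
obs 5: x=0 → posterior Beta(7/2, 10)
obs 6: x=1 → posterior Beta(9/2, 10)
obs 7: x=1 → posterior Beta(11/2, 10)
obs 8: x=1 → posterior Beta(13/2, 10)
obs 9: x=0 → posterior Beta(13/2, 11)
obs 10: x=0 → posterior Beta(13/2, 12)
obs 11: x=0 → posterior Beta(13/2, 13)
obs 12: x=1 → posterior Beta(15/2, 13)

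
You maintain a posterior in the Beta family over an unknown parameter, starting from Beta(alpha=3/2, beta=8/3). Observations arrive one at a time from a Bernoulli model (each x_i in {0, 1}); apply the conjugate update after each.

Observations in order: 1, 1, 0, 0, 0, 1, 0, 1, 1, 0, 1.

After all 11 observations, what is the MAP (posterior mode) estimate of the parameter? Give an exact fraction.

39/79

obs 1: x=1 → posterior Beta(5/2, 8/3)
obs 2: x=1 → posterior Beta(7/2, 8/3)
obs 3: x=0 → posterior Beta(7/2, 11/3)
obs 4: x=0 → posterior Beta(7/2, 14/3)
obs 5: x=0 → posterior Beta(7/2, 17/3)
obs 6: x=1 → posterior Beta(9/2, 17/3)
obs 7: x=0 → posterior Beta(9/2, 20/3)
obs 8: x=1 → posterior Beta(11/2, 20/3)
obs 9: x=1 → posterior Beta(13/2, 20/3)
obs 10: x=0 → posterior Beta(13/2, 23/3)
obs 11: x=1 → posterior Beta(15/2, 23/3)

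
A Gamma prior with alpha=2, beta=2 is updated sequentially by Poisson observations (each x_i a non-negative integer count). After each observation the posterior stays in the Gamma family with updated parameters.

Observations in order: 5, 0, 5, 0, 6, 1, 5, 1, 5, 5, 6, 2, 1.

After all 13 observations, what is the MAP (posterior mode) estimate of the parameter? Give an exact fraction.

43/15

obs 1: x=5 → posterior Gamma(7, 3)
obs 2: x=0 → posterior Gamma(7, 4)
obs 3: x=5 → posterior Gamma(12, 5)
obs 4: x=0 → posterior Gamma(12, 6)
obs 5: x=6 → posterior Gamma(18, 7)
obs 6: x=1 → posterior Gamma(19, 8)
obs 7: x=5 → posterior Gamma(24, 9)
obs 8: x=1 → posterior Gamma(25, 10)
obs 9: x=5 → posterior Gamma(30, 11)
obs 10: x=5 → posterior Gamma(35, 12)
obs 11: x=6 → posterior Gamma(41, 13)
obs 12: x=2 → posterior Gamma(43, 14)
obs 13: x=1 → posterior Gamma(44, 15)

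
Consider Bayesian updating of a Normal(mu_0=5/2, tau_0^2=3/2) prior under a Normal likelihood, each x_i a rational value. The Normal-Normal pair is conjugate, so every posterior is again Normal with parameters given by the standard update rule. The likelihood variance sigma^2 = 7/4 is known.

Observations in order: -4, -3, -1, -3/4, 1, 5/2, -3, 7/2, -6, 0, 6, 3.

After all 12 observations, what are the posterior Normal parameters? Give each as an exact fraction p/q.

obs 1: x=-4 → posterior Normal(-1/2, 21/26)
obs 2: x=-3 → posterior Normal(-49/38, 21/38)
obs 3: x=-1 → posterior Normal(-61/50, 21/50)
obs 4: x=-3/4 → posterior Normal(-35/31, 21/62)
obs 5: x=1 → posterior Normal(-29/37, 21/74)
obs 6: x=5/2 → posterior Normal(-14/43, 21/86)
obs 7: x=-3 → posterior Normal(-32/49, 3/14)
obs 8: x=7/2 → posterior Normal(-1/5, 21/110)
obs 9: x=-6 → posterior Normal(-47/61, 21/122)
obs 10: x=0 → posterior Normal(-47/67, 21/134)
obs 11: x=6 → posterior Normal(-11/73, 21/146)
obs 12: x=3 → posterior Normal(7/79, 21/158)

mu_0=7/79, tau_0^2=21/158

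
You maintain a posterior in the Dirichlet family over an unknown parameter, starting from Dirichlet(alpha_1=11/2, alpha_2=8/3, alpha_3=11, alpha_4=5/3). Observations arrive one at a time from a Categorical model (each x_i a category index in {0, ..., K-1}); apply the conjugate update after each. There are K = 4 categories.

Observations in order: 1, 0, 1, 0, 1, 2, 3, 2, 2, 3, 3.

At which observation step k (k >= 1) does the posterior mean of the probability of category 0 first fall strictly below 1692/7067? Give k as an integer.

k = 11

obs 1: x=1 → posterior Dirichlet(11/2, 11/3, 11, 5/3)
obs 2: x=0 → posterior Dirichlet(13/2, 11/3, 11, 5/3)
obs 3: x=1 → posterior Dirichlet(13/2, 14/3, 11, 5/3)
obs 4: x=0 → posterior Dirichlet(15/2, 14/3, 11, 5/3)
obs 5: x=1 → posterior Dirichlet(15/2, 17/3, 11, 5/3)
obs 6: x=2 → posterior Dirichlet(15/2, 17/3, 12, 5/3)
obs 7: x=3 → posterior Dirichlet(15/2, 17/3, 12, 8/3)
obs 8: x=2 → posterior Dirichlet(15/2, 17/3, 13, 8/3)
obs 9: x=2 → posterior Dirichlet(15/2, 17/3, 14, 8/3)
obs 10: x=3 → posterior Dirichlet(15/2, 17/3, 14, 11/3)
obs 11: x=3 → posterior Dirichlet(15/2, 17/3, 14, 14/3)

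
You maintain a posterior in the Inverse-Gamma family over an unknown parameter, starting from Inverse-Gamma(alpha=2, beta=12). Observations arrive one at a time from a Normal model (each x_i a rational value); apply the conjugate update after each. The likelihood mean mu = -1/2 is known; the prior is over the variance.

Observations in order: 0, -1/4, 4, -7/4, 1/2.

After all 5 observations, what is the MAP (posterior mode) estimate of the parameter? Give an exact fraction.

obs 1: x=0 → posterior Inverse-Gamma(5/2, 97/8)
obs 2: x=-1/4 → posterior Inverse-Gamma(3, 389/32)
obs 3: x=4 → posterior Inverse-Gamma(7/2, 713/32)
obs 4: x=-7/4 → posterior Inverse-Gamma(4, 369/16)
obs 5: x=1/2 → posterior Inverse-Gamma(9/2, 377/16)

377/88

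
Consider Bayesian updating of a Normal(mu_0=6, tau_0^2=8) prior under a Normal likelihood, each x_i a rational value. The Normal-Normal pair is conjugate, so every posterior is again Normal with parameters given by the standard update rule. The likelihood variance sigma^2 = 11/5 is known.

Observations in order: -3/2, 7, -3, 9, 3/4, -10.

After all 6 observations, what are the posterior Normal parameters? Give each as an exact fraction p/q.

obs 1: x=-3/2 → posterior Normal(2/17, 88/51)
obs 2: x=7 → posterior Normal(22/7, 88/91)
obs 3: x=-3 → posterior Normal(166/131, 88/131)
obs 4: x=9 → posterior Normal(526/171, 88/171)
obs 5: x=3/4 → posterior Normal(556/211, 88/211)
obs 6: x=-10 → posterior Normal(156/251, 88/251)

mu_0=156/251, tau_0^2=88/251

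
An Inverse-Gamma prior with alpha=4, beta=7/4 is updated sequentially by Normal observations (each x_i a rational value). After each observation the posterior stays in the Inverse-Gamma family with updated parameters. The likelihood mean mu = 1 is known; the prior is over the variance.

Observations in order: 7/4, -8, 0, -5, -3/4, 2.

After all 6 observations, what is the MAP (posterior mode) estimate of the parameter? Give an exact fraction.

obs 1: x=7/4 → posterior Inverse-Gamma(9/2, 65/32)
obs 2: x=-8 → posterior Inverse-Gamma(5, 1361/32)
obs 3: x=0 → posterior Inverse-Gamma(11/2, 1377/32)
obs 4: x=-5 → posterior Inverse-Gamma(6, 1953/32)
obs 5: x=-3/4 → posterior Inverse-Gamma(13/2, 1001/16)
obs 6: x=2 → posterior Inverse-Gamma(7, 1009/16)

1009/128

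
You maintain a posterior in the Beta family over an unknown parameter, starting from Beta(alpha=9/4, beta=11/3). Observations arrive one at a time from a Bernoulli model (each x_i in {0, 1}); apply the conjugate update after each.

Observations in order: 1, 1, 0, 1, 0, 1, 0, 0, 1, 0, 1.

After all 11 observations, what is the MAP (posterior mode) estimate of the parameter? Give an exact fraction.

87/179

obs 1: x=1 → posterior Beta(13/4, 11/3)
obs 2: x=1 → posterior Beta(17/4, 11/3)
obs 3: x=0 → posterior Beta(17/4, 14/3)
obs 4: x=1 → posterior Beta(21/4, 14/3)
obs 5: x=0 → posterior Beta(21/4, 17/3)
obs 6: x=1 → posterior Beta(25/4, 17/3)
obs 7: x=0 → posterior Beta(25/4, 20/3)
obs 8: x=0 → posterior Beta(25/4, 23/3)
obs 9: x=1 → posterior Beta(29/4, 23/3)
obs 10: x=0 → posterior Beta(29/4, 26/3)
obs 11: x=1 → posterior Beta(33/4, 26/3)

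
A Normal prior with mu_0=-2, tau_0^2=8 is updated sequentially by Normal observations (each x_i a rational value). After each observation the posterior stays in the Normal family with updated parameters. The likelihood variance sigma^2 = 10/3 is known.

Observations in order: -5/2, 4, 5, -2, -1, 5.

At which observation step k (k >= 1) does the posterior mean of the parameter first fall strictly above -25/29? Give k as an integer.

obs 1: x=-5/2 → posterior Normal(-40/17, 40/17)
obs 2: x=4 → posterior Normal(8/29, 40/29)
obs 3: x=5 → posterior Normal(68/41, 40/41)
obs 4: x=-2 → posterior Normal(44/53, 40/53)
obs 5: x=-1 → posterior Normal(32/65, 8/13)
obs 6: x=5 → posterior Normal(92/77, 40/77)

k = 2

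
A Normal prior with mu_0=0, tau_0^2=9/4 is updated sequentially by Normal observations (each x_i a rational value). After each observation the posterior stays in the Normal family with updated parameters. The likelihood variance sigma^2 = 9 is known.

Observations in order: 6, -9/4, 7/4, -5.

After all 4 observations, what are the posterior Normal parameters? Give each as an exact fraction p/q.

mu_0=1/16, tau_0^2=9/8

obs 1: x=6 → posterior Normal(6/5, 9/5)
obs 2: x=-9/4 → posterior Normal(5/8, 3/2)
obs 3: x=7/4 → posterior Normal(11/14, 9/7)
obs 4: x=-5 → posterior Normal(1/16, 9/8)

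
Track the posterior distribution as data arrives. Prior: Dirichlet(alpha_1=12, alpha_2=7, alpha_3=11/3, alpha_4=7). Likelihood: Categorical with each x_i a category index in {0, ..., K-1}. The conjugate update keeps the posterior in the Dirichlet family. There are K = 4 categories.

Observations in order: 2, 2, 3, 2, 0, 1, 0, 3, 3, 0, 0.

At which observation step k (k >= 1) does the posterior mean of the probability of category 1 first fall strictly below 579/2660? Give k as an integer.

obs 1: x=2 → posterior Dirichlet(12, 7, 14/3, 7)
obs 2: x=2 → posterior Dirichlet(12, 7, 17/3, 7)
obs 3: x=3 → posterior Dirichlet(12, 7, 17/3, 8)
obs 4: x=2 → posterior Dirichlet(12, 7, 20/3, 8)
obs 5: x=0 → posterior Dirichlet(13, 7, 20/3, 8)
obs 6: x=1 → posterior Dirichlet(13, 8, 20/3, 8)
obs 7: x=0 → posterior Dirichlet(14, 8, 20/3, 8)
obs 8: x=3 → posterior Dirichlet(14, 8, 20/3, 9)
obs 9: x=3 → posterior Dirichlet(14, 8, 20/3, 10)
obs 10: x=0 → posterior Dirichlet(15, 8, 20/3, 10)
obs 11: x=0 → posterior Dirichlet(16, 8, 20/3, 10)

k = 3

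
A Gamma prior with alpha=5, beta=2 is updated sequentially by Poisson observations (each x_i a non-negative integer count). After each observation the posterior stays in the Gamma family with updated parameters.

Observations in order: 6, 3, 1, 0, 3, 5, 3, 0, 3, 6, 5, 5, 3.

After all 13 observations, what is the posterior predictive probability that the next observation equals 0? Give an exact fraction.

obs 1: x=6 → posterior Gamma(11, 3)
obs 2: x=3 → posterior Gamma(14, 4)
obs 3: x=1 → posterior Gamma(15, 5)
obs 4: x=0 → posterior Gamma(15, 6)
obs 5: x=3 → posterior Gamma(18, 7)
obs 6: x=5 → posterior Gamma(23, 8)
obs 7: x=3 → posterior Gamma(26, 9)
obs 8: x=0 → posterior Gamma(26, 10)
obs 9: x=3 → posterior Gamma(29, 11)
obs 10: x=6 → posterior Gamma(35, 12)
obs 11: x=5 → posterior Gamma(40, 13)
obs 12: x=5 → posterior Gamma(45, 14)
obs 13: x=3 → posterior Gamma(48, 15)

283387333428466483068181247517713927663862705230712890625/6277101735386680763835789423207666416102355444464034512896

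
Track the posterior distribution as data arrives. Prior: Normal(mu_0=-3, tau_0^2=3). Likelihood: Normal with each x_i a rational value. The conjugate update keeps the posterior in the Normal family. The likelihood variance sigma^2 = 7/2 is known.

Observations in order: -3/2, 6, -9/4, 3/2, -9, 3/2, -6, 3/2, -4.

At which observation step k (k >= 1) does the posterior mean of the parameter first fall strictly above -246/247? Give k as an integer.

obs 1: x=-3/2 → posterior Normal(-30/13, 21/13)
obs 2: x=6 → posterior Normal(6/19, 21/19)
obs 3: x=-9/4 → posterior Normal(-3/10, 21/25)
obs 4: x=3/2 → posterior Normal(3/62, 21/31)
obs 5: x=-9 → posterior Normal(-105/74, 21/37)
obs 6: x=3/2 → posterior Normal(-87/86, 21/43)
obs 7: x=-6 → posterior Normal(-159/98, 3/7)
obs 8: x=3/2 → posterior Normal(-141/110, 21/55)
obs 9: x=-4 → posterior Normal(-189/122, 21/61)

k = 2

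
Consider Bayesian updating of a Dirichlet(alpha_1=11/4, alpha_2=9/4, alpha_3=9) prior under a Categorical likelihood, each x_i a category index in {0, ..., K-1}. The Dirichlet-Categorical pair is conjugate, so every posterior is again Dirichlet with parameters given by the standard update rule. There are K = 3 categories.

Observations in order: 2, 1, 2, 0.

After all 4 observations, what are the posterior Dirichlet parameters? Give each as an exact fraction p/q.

obs 1: x=2 → posterior Dirichlet(11/4, 9/4, 10)
obs 2: x=1 → posterior Dirichlet(11/4, 13/4, 10)
obs 3: x=2 → posterior Dirichlet(11/4, 13/4, 11)
obs 4: x=0 → posterior Dirichlet(15/4, 13/4, 11)

alpha_1=15/4, alpha_2=13/4, alpha_3=11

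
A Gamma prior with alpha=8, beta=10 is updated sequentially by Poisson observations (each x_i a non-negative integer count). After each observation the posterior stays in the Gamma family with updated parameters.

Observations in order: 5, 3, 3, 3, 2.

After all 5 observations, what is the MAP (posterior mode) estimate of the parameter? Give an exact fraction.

23/15

obs 1: x=5 → posterior Gamma(13, 11)
obs 2: x=3 → posterior Gamma(16, 12)
obs 3: x=3 → posterior Gamma(19, 13)
obs 4: x=3 → posterior Gamma(22, 14)
obs 5: x=2 → posterior Gamma(24, 15)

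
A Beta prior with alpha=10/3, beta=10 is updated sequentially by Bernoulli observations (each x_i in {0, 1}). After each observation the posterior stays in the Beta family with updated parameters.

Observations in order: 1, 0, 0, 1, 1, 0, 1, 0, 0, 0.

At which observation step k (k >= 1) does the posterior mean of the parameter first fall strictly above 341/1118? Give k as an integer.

k = 4

obs 1: x=1 → posterior Beta(13/3, 10)
obs 2: x=0 → posterior Beta(13/3, 11)
obs 3: x=0 → posterior Beta(13/3, 12)
obs 4: x=1 → posterior Beta(16/3, 12)
obs 5: x=1 → posterior Beta(19/3, 12)
obs 6: x=0 → posterior Beta(19/3, 13)
obs 7: x=1 → posterior Beta(22/3, 13)
obs 8: x=0 → posterior Beta(22/3, 14)
obs 9: x=0 → posterior Beta(22/3, 15)
obs 10: x=0 → posterior Beta(22/3, 16)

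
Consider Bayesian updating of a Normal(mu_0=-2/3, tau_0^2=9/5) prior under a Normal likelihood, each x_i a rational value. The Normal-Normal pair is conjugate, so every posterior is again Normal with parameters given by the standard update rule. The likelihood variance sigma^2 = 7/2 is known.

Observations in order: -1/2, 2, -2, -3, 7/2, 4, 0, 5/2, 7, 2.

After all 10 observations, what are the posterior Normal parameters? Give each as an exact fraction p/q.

mu_0=767/645, tau_0^2=63/215

obs 1: x=-1/2 → posterior Normal(-97/159, 63/53)
obs 2: x=2 → posterior Normal(11/213, 63/71)
obs 3: x=-2 → posterior Normal(-97/267, 63/89)
obs 4: x=-3 → posterior Normal(-259/321, 63/107)
obs 5: x=7/2 → posterior Normal(-14/75, 63/125)
obs 6: x=4 → posterior Normal(146/429, 63/143)
obs 7: x=0 → posterior Normal(146/483, 9/23)
obs 8: x=5/2 → posterior Normal(281/537, 63/179)
obs 9: x=7 → posterior Normal(659/591, 63/197)
obs 10: x=2 → posterior Normal(767/645, 63/215)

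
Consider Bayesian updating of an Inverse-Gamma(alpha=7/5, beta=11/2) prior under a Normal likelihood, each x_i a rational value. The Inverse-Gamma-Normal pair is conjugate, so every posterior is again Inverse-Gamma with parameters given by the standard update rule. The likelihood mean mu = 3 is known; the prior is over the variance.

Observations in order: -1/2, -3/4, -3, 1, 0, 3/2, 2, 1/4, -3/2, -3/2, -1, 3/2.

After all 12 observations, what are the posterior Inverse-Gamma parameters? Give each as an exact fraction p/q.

alpha=37/5, beta=1247/16

obs 1: x=-1/2 → posterior Inverse-Gamma(19/10, 93/8)
obs 2: x=-3/4 → posterior Inverse-Gamma(12/5, 597/32)
obs 3: x=-3 → posterior Inverse-Gamma(29/10, 1173/32)
obs 4: x=1 → posterior Inverse-Gamma(17/5, 1237/32)
obs 5: x=0 → posterior Inverse-Gamma(39/10, 1381/32)
obs 6: x=3/2 → posterior Inverse-Gamma(22/5, 1417/32)
obs 7: x=2 → posterior Inverse-Gamma(49/10, 1433/32)
obs 8: x=1/4 → posterior Inverse-Gamma(27/5, 777/16)
obs 9: x=-3/2 → posterior Inverse-Gamma(59/10, 939/16)
obs 10: x=-3/2 → posterior Inverse-Gamma(32/5, 1101/16)
obs 11: x=-1 → posterior Inverse-Gamma(69/10, 1229/16)
obs 12: x=3/2 → posterior Inverse-Gamma(37/5, 1247/16)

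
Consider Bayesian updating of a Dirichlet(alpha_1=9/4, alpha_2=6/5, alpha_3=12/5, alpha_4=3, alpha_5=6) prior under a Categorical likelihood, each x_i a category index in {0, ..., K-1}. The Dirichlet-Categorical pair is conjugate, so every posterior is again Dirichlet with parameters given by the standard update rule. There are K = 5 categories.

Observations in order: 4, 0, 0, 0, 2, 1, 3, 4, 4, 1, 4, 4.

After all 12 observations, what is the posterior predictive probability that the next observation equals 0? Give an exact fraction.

obs 1: x=4 → posterior Dirichlet(9/4, 6/5, 12/5, 3, 7)
obs 2: x=0 → posterior Dirichlet(13/4, 6/5, 12/5, 3, 7)
obs 3: x=0 → posterior Dirichlet(17/4, 6/5, 12/5, 3, 7)
obs 4: x=0 → posterior Dirichlet(21/4, 6/5, 12/5, 3, 7)
obs 5: x=2 → posterior Dirichlet(21/4, 6/5, 17/5, 3, 7)
obs 6: x=1 → posterior Dirichlet(21/4, 11/5, 17/5, 3, 7)
obs 7: x=3 → posterior Dirichlet(21/4, 11/5, 17/5, 4, 7)
obs 8: x=4 → posterior Dirichlet(21/4, 11/5, 17/5, 4, 8)
obs 9: x=4 → posterior Dirichlet(21/4, 11/5, 17/5, 4, 9)
obs 10: x=1 → posterior Dirichlet(21/4, 16/5, 17/5, 4, 9)
obs 11: x=4 → posterior Dirichlet(21/4, 16/5, 17/5, 4, 10)
obs 12: x=4 → posterior Dirichlet(21/4, 16/5, 17/5, 4, 11)

35/179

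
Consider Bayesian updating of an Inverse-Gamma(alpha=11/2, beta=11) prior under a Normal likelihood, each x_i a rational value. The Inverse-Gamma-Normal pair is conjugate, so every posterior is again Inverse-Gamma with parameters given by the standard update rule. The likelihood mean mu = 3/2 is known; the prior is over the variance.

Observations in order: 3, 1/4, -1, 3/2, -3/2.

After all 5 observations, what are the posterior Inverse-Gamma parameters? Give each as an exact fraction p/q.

obs 1: x=3 → posterior Inverse-Gamma(6, 97/8)
obs 2: x=1/4 → posterior Inverse-Gamma(13/2, 413/32)
obs 3: x=-1 → posterior Inverse-Gamma(7, 513/32)
obs 4: x=3/2 → posterior Inverse-Gamma(15/2, 513/32)
obs 5: x=-3/2 → posterior Inverse-Gamma(8, 657/32)

alpha=8, beta=657/32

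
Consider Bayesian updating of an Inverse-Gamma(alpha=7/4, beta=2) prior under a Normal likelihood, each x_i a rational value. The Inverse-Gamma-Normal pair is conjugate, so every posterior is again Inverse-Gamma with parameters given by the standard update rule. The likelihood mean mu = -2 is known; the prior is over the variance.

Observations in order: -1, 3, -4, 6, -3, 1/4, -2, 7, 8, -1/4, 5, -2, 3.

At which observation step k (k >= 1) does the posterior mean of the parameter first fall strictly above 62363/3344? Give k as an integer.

obs 1: x=-1 → posterior Inverse-Gamma(9/4, 5/2)
obs 2: x=3 → posterior Inverse-Gamma(11/4, 15)
obs 3: x=-4 → posterior Inverse-Gamma(13/4, 17)
obs 4: x=6 → posterior Inverse-Gamma(15/4, 49)
obs 5: x=-3 → posterior Inverse-Gamma(17/4, 99/2)
obs 6: x=1/4 → posterior Inverse-Gamma(19/4, 1665/32)
obs 7: x=-2 → posterior Inverse-Gamma(21/4, 1665/32)
obs 8: x=7 → posterior Inverse-Gamma(23/4, 2961/32)
obs 9: x=8 → posterior Inverse-Gamma(25/4, 4561/32)
obs 10: x=-1/4 → posterior Inverse-Gamma(27/4, 2305/16)
obs 11: x=5 → posterior Inverse-Gamma(29/4, 2697/16)
obs 12: x=-2 → posterior Inverse-Gamma(31/4, 2697/16)
obs 13: x=3 → posterior Inverse-Gamma(33/4, 2897/16)

k = 8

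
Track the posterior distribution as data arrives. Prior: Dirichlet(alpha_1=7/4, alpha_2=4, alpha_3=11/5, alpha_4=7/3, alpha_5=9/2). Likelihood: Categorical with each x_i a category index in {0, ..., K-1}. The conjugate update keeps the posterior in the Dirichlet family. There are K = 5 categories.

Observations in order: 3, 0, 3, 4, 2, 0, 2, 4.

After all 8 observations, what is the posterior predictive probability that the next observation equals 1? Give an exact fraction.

240/1367

obs 1: x=3 → posterior Dirichlet(7/4, 4, 11/5, 10/3, 9/2)
obs 2: x=0 → posterior Dirichlet(11/4, 4, 11/5, 10/3, 9/2)
obs 3: x=3 → posterior Dirichlet(11/4, 4, 11/5, 13/3, 9/2)
obs 4: x=4 → posterior Dirichlet(11/4, 4, 11/5, 13/3, 11/2)
obs 5: x=2 → posterior Dirichlet(11/4, 4, 16/5, 13/3, 11/2)
obs 6: x=0 → posterior Dirichlet(15/4, 4, 16/5, 13/3, 11/2)
obs 7: x=2 → posterior Dirichlet(15/4, 4, 21/5, 13/3, 11/2)
obs 8: x=4 → posterior Dirichlet(15/4, 4, 21/5, 13/3, 13/2)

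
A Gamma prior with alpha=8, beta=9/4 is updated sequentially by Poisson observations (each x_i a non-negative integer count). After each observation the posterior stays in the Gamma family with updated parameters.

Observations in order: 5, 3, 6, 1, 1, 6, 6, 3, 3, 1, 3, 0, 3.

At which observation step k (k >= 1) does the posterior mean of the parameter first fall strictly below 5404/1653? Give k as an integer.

obs 1: x=5 → posterior Gamma(13, 13/4)
obs 2: x=3 → posterior Gamma(16, 17/4)
obs 3: x=6 → posterior Gamma(22, 21/4)
obs 4: x=1 → posterior Gamma(23, 25/4)
obs 5: x=1 → posterior Gamma(24, 29/4)
obs 6: x=6 → posterior Gamma(30, 33/4)
obs 7: x=6 → posterior Gamma(36, 37/4)
obs 8: x=3 → posterior Gamma(39, 41/4)
obs 9: x=3 → posterior Gamma(42, 45/4)
obs 10: x=1 → posterior Gamma(43, 49/4)
obs 11: x=3 → posterior Gamma(46, 53/4)
obs 12: x=0 → posterior Gamma(46, 57/4)
obs 13: x=3 → posterior Gamma(49, 61/4)

k = 12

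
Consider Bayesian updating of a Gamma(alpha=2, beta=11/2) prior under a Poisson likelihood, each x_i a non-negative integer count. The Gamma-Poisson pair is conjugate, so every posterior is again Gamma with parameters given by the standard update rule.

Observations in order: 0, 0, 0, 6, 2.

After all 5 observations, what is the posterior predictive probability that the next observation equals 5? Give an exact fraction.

obs 1: x=0 → posterior Gamma(2, 13/2)
obs 2: x=0 → posterior Gamma(2, 15/2)
obs 3: x=0 → posterior Gamma(2, 17/2)
obs 4: x=6 → posterior Gamma(8, 19/2)
obs 5: x=2 → posterior Gamma(10, 21/2)

1068579894987468864/266635235464391245607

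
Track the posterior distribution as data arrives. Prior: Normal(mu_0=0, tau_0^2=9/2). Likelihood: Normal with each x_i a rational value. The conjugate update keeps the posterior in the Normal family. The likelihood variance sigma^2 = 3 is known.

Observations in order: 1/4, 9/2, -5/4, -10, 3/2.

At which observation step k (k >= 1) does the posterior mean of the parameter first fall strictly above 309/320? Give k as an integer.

k = 2

obs 1: x=1/4 → posterior Normal(3/20, 9/5)
obs 2: x=9/2 → posterior Normal(57/32, 9/8)
obs 3: x=-5/4 → posterior Normal(21/22, 9/11)
obs 4: x=-10 → posterior Normal(-39/28, 9/14)
obs 5: x=3/2 → posterior Normal(-15/17, 9/17)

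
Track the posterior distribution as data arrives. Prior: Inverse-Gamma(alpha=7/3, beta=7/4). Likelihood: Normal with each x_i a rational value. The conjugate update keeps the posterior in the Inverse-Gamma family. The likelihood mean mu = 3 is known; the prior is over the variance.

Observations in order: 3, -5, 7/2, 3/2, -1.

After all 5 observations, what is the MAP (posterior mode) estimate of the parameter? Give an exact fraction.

obs 1: x=3 → posterior Inverse-Gamma(17/6, 7/4)
obs 2: x=-5 → posterior Inverse-Gamma(10/3, 135/4)
obs 3: x=7/2 → posterior Inverse-Gamma(23/6, 271/8)
obs 4: x=3/2 → posterior Inverse-Gamma(13/3, 35)
obs 5: x=-1 → posterior Inverse-Gamma(29/6, 43)

258/35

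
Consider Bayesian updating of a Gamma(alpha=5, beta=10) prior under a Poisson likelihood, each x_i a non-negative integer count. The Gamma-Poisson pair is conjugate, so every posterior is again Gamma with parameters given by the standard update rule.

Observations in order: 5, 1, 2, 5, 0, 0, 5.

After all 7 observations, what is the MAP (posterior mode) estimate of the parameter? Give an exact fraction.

obs 1: x=5 → posterior Gamma(10, 11)
obs 2: x=1 → posterior Gamma(11, 12)
obs 3: x=2 → posterior Gamma(13, 13)
obs 4: x=5 → posterior Gamma(18, 14)
obs 5: x=0 → posterior Gamma(18, 15)
obs 6: x=0 → posterior Gamma(18, 16)
obs 7: x=5 → posterior Gamma(23, 17)

22/17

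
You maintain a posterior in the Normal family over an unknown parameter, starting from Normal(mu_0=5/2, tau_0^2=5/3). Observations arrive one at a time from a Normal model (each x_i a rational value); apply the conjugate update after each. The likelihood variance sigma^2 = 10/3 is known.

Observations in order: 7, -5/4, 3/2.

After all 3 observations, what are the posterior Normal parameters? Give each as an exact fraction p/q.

mu_0=49/20, tau_0^2=2/3

obs 1: x=7 → posterior Normal(4, 10/9)
obs 2: x=-5/4 → posterior Normal(43/16, 5/6)
obs 3: x=3/2 → posterior Normal(49/20, 2/3)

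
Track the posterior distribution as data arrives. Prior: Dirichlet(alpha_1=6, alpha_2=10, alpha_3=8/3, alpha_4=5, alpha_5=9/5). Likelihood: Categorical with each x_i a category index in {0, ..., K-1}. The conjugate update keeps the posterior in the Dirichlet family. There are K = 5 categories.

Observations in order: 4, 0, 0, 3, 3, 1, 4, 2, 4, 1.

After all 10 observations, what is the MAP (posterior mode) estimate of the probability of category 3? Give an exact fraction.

90/457

obs 1: x=4 → posterior Dirichlet(6, 10, 8/3, 5, 14/5)
obs 2: x=0 → posterior Dirichlet(7, 10, 8/3, 5, 14/5)
obs 3: x=0 → posterior Dirichlet(8, 10, 8/3, 5, 14/5)
obs 4: x=3 → posterior Dirichlet(8, 10, 8/3, 6, 14/5)
obs 5: x=3 → posterior Dirichlet(8, 10, 8/3, 7, 14/5)
obs 6: x=1 → posterior Dirichlet(8, 11, 8/3, 7, 14/5)
obs 7: x=4 → posterior Dirichlet(8, 11, 8/3, 7, 19/5)
obs 8: x=2 → posterior Dirichlet(8, 11, 11/3, 7, 19/5)
obs 9: x=4 → posterior Dirichlet(8, 11, 11/3, 7, 24/5)
obs 10: x=1 → posterior Dirichlet(8, 12, 11/3, 7, 24/5)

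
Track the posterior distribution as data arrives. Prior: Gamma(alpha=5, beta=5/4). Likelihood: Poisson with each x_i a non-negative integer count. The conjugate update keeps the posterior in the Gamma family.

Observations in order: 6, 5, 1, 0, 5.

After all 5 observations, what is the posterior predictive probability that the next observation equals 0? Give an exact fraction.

5684341886080801486968994140625/148852438543083302439338564577241

obs 1: x=6 → posterior Gamma(11, 9/4)
obs 2: x=5 → posterior Gamma(16, 13/4)
obs 3: x=1 → posterior Gamma(17, 17/4)
obs 4: x=0 → posterior Gamma(17, 21/4)
obs 5: x=5 → posterior Gamma(22, 25/4)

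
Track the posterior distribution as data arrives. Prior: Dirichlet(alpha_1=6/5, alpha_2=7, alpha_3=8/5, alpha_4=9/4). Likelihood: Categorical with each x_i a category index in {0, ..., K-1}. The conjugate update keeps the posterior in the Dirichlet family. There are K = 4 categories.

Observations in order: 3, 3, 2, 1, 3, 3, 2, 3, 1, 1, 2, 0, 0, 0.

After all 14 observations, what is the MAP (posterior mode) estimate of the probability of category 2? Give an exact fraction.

obs 1: x=3 → posterior Dirichlet(6/5, 7, 8/5, 13/4)
obs 2: x=3 → posterior Dirichlet(6/5, 7, 8/5, 17/4)
obs 3: x=2 → posterior Dirichlet(6/5, 7, 13/5, 17/4)
obs 4: x=1 → posterior Dirichlet(6/5, 8, 13/5, 17/4)
obs 5: x=3 → posterior Dirichlet(6/5, 8, 13/5, 21/4)
obs 6: x=3 → posterior Dirichlet(6/5, 8, 13/5, 25/4)
obs 7: x=2 → posterior Dirichlet(6/5, 8, 18/5, 25/4)
obs 8: x=3 → posterior Dirichlet(6/5, 8, 18/5, 29/4)
obs 9: x=1 → posterior Dirichlet(6/5, 9, 18/5, 29/4)
obs 10: x=1 → posterior Dirichlet(6/5, 10, 18/5, 29/4)
obs 11: x=2 → posterior Dirichlet(6/5, 10, 23/5, 29/4)
obs 12: x=0 → posterior Dirichlet(11/5, 10, 23/5, 29/4)
obs 13: x=0 → posterior Dirichlet(16/5, 10, 23/5, 29/4)
obs 14: x=0 → posterior Dirichlet(21/5, 10, 23/5, 29/4)

8/49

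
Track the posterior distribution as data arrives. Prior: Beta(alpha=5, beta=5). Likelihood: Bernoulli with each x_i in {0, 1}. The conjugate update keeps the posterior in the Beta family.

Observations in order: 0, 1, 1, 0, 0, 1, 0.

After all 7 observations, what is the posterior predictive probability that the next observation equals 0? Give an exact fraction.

9/17

obs 1: x=0 → posterior Beta(5, 6)
obs 2: x=1 → posterior Beta(6, 6)
obs 3: x=1 → posterior Beta(7, 6)
obs 4: x=0 → posterior Beta(7, 7)
obs 5: x=0 → posterior Beta(7, 8)
obs 6: x=1 → posterior Beta(8, 8)
obs 7: x=0 → posterior Beta(8, 9)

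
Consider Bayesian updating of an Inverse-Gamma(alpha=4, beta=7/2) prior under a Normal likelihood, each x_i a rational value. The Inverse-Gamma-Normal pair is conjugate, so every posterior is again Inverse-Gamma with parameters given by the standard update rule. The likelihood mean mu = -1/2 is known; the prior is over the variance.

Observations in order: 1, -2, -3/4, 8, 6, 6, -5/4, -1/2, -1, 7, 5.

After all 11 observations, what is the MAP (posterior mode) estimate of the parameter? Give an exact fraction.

2045/168

obs 1: x=1 → posterior Inverse-Gamma(9/2, 37/8)
obs 2: x=-2 → posterior Inverse-Gamma(5, 23/4)
obs 3: x=-3/4 → posterior Inverse-Gamma(11/2, 185/32)
obs 4: x=8 → posterior Inverse-Gamma(6, 1341/32)
obs 5: x=6 → posterior Inverse-Gamma(13/2, 2017/32)
obs 6: x=6 → posterior Inverse-Gamma(7, 2693/32)
obs 7: x=-5/4 → posterior Inverse-Gamma(15/2, 1351/16)
obs 8: x=-1/2 → posterior Inverse-Gamma(8, 1351/16)
obs 9: x=-1 → posterior Inverse-Gamma(17/2, 1353/16)
obs 10: x=7 → posterior Inverse-Gamma(9, 1803/16)
obs 11: x=5 → posterior Inverse-Gamma(19/2, 2045/16)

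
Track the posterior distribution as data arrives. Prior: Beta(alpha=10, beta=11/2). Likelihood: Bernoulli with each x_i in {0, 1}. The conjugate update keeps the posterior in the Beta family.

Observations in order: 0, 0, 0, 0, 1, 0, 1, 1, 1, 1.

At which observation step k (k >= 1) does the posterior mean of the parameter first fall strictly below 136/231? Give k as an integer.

obs 1: x=0 → posterior Beta(10, 13/2)
obs 2: x=0 → posterior Beta(10, 15/2)
obs 3: x=0 → posterior Beta(10, 17/2)
obs 4: x=0 → posterior Beta(10, 19/2)
obs 5: x=1 → posterior Beta(11, 19/2)
obs 6: x=0 → posterior Beta(11, 21/2)
obs 7: x=1 → posterior Beta(12, 21/2)
obs 8: x=1 → posterior Beta(13, 21/2)
obs 9: x=1 → posterior Beta(14, 21/2)
obs 10: x=1 → posterior Beta(15, 21/2)

k = 2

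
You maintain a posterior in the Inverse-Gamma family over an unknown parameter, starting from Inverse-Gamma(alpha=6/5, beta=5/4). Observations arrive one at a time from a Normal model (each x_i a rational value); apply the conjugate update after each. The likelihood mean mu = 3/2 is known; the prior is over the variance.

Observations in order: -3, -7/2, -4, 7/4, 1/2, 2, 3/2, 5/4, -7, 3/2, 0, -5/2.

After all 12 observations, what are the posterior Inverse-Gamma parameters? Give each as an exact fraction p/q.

alpha=36/5, beta=1359/16

obs 1: x=-3 → posterior Inverse-Gamma(17/10, 91/8)
obs 2: x=-7/2 → posterior Inverse-Gamma(11/5, 191/8)
obs 3: x=-4 → posterior Inverse-Gamma(27/10, 39)
obs 4: x=7/4 → posterior Inverse-Gamma(16/5, 1249/32)
obs 5: x=1/2 → posterior Inverse-Gamma(37/10, 1265/32)
obs 6: x=2 → posterior Inverse-Gamma(21/5, 1269/32)
obs 7: x=3/2 → posterior Inverse-Gamma(47/10, 1269/32)
obs 8: x=5/4 → posterior Inverse-Gamma(26/5, 635/16)
obs 9: x=-7 → posterior Inverse-Gamma(57/10, 1213/16)
obs 10: x=3/2 → posterior Inverse-Gamma(31/5, 1213/16)
obs 11: x=0 → posterior Inverse-Gamma(67/10, 1231/16)
obs 12: x=-5/2 → posterior Inverse-Gamma(36/5, 1359/16)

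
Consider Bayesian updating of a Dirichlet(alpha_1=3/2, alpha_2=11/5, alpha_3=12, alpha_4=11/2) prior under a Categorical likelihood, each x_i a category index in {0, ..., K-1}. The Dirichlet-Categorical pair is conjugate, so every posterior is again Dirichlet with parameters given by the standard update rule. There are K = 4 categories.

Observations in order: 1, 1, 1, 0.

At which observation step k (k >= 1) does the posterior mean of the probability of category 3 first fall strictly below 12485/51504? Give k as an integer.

k = 2

obs 1: x=1 → posterior Dirichlet(3/2, 16/5, 12, 11/2)
obs 2: x=1 → posterior Dirichlet(3/2, 21/5, 12, 11/2)
obs 3: x=1 → posterior Dirichlet(3/2, 26/5, 12, 11/2)
obs 4: x=0 → posterior Dirichlet(5/2, 26/5, 12, 11/2)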